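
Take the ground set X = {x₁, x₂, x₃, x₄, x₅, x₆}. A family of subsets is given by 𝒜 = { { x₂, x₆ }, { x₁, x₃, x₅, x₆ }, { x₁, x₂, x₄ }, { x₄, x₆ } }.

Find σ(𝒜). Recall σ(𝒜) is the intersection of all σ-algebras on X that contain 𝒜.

Take S₀ = 𝒜 ∪ {∅, X} = { {  }, { x₂, x₆ }, { x₄, x₆ }, { x₁, x₂, x₄ }, { x₁, x₃, x₅, x₆ }, X }.
Pass 1: +8 →
  { x₂, x₄ }  = ᶜ of { x₁, x₃, x₅, x₆ }
  { x₂, x₄, x₆ }  = { x₂, x₆ } ∪ { x₄, x₆ }
  { x₃, x₅, x₆ }  = ᶜ of { x₁, x₂, x₄ }
  { x₁, x₂, x₃, x₅ }  = ᶜ of { x₄, x₆ }
  { x₁, x₂, x₄, x₆ }  = { x₂, x₆ } ∪ { x₁, x₂, x₄ }
  { x₁, x₃, x₄, x₅ }  = ᶜ of { x₂, x₆ }
  { x₁, x₂, x₃, x₅, x₆ }  = { x₁, x₃, x₅, x₆ } ∪ { x₂, x₆ }
  { x₁, x₃, x₄, x₅, x₆ }  = { x₁, x₃, x₅, x₆ } ∪ { x₄, x₆ }
  — 14 sets.
Pass 2: 8 new —
  { x₂ }  = ᶜ of { x₁, x₃, x₄, x₅, x₆ }
  { x₄ }  = ᶜ of { x₁, x₂, x₃, x₅, x₆ }
  { x₃, x₅ }  = ᶜ of { x₁, x₂, x₄, x₆ }
  { x₁, x₃, x₅ }  = ᶜ of { x₂, x₄, x₆ }
  { x₂, x₃, x₅, x₆ }  = { x₂, x₆ } ∪ { x₃, x₅, x₆ }
  { x₃, x₄, x₅, x₆ }  = { x₃, x₅, x₆ } ∪ { x₄, x₆ }
  { x₁, x₂, x₃, x₄, x₅ }  = { x₁, x₂, x₄ } ∪ { x₁, x₃, x₄, x₅ }
  { x₂, x₃, x₄, x₅, x₆ }  = { x₂, x₄, x₆ } ∪ { x₃, x₅, x₆ }
  — 22 sets.
Pass 3: 7 new —
  { x₁ }  = ᶜ of { x₂, x₃, x₄, x₅, x₆ }
  { x₆ }  = ᶜ of { x₁, x₂, x₃, x₄, x₅ }
  { x₁, x₂ }  = ᶜ of { x₃, x₄, x₅, x₆ }
  { x₁, x₄ }  = ᶜ of { x₂, x₃, x₅, x₆ }
  { x₂, x₃, x₅ }  = { x₂ } ∪ { x₃, x₅ }
  { x₃, x₄, x₅ }  = { x₃, x₅ } ∪ { x₄ }
  { x₂, x₃, x₄, x₅ }  = { x₃, x₅ } ∪ { x₂, x₄ }
  — 29 sets.
Pass 4 adds 3:
  { x₁, x₆ }  = ᶜ of { x₂, x₃, x₄, x₅ }
  { x₁, x₂, x₆ }  = ᶜ of { x₃, x₄, x₅ }
  { x₁, x₄, x₆ }  = ᶜ of { x₂, x₃, x₅ }
  — 32 sets.
Pass 5: closed — nothing new.

Hence σ(𝒜) has 32 members: { {  }, { x₁ }, { x₂ }, { x₄ }, { x₆ }, { x₁, x₂ }, { x₁, x₄ }, { x₁, x₆ }, { x₂, x₄ }, { x₂, x₆ }, { x₃, x₅ }, { x₄, x₆ }, { x₁, x₂, x₄ }, { x₁, x₂, x₆ }, { x₁, x₃, x₅ }, { x₁, x₄, x₆ }, { x₂, x₃, x₅ }, { x₂, x₄, x₆ }, { x₃, x₄, x₅ }, { x₃, x₅, x₆ }, { x₁, x₂, x₃, x₅ }, { x₁, x₂, x₄, x₆ }, { x₁, x₃, x₄, x₅ }, { x₁, x₃, x₅, x₆ }, { x₂, x₃, x₄, x₅ }, { x₂, x₃, x₅, x₆ }, { x₃, x₄, x₅, x₆ }, { x₁, x₂, x₃, x₄, x₅ }, { x₁, x₂, x₃, x₅, x₆ }, { x₁, x₃, x₄, x₅, x₆ }, { x₂, x₃, x₄, x₅, x₆ }, X }.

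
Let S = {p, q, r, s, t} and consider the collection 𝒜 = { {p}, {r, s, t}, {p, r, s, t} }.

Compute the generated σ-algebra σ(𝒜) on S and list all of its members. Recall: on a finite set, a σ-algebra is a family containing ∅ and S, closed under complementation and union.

σ(𝒜) = { ∅, {p}, {q}, {p, q}, {r, s, t}, {p, r, s, t}, {q, r, s, t}, S }

Working:
Take S₀ = 𝒜 ∪ {∅, S} = { ∅, {p}, {r, s, t}, {p, r, s, t}, S }.
Iteration 1 (3 new):
  {q}  = {p, r, s, t}ᶜ
  {p, q}  = {r, s, t}ᶜ
  {q, r, s, t}  = {p}ᶜ
  (now 8)
Iteration 2 adds nothing — fixpoint reached.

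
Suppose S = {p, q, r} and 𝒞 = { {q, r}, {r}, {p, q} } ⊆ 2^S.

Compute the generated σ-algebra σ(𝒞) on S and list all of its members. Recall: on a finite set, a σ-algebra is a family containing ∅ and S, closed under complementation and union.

|σ(𝒞)| = 8.  σ(𝒞) = { {}, {p}, {q}, {r}, {p, q}, {p, r}, {q, r}, S }

Working:
Take S₀ = 𝒞 ∪ {∅, S} = { {}, {r}, {p, q}, {q, r}, S }.
Round 1 (1 new):
  {p}  = S∖{q, r}
  [6 total]
Round 2: +1 →
  {p, r}  = {r} ∪ {p}
  [7 total]
Round 3. New:
  {q}  = S∖{p, r}
  [8 total]
Round 4: already closed under ᶜ and ∪.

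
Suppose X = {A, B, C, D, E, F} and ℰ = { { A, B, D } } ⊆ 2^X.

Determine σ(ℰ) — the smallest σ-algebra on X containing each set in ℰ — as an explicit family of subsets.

σ(ℰ) = { ∅, { A, B, D }, { C, E, F }, X }

Derivation:
Take S₀ = ℰ ∪ {∅, X} = { ∅, { A, B, D }, X }.
Pass 1 (1 new):
  { C, E, F }  = ᶜ of { A, B, D }
  |family| = 4
Pass 2: closed — nothing new.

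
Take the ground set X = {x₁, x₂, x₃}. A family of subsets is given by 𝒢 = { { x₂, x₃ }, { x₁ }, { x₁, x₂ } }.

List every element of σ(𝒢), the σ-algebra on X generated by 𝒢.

σ(𝒢) (8 sets): { ∅, { x₁ }, { x₂ }, { x₃ }, { x₁, x₂ }, { x₁, x₃ }, { x₂, x₃ }, X }

Check:
Initial family (5 sets): { ∅, { x₁ }, { x₁, x₂ }, { x₂, x₃ }, X }.
Iteration 1: +1 →
  { x₃ }  = X∖{ x₁, x₂ }
Iteration 2 (1 new):
  { x₁, x₃ }  = { x₃ } ∪ { x₁ }
Iteration 3: +1 →
  { x₂ }  = X∖{ x₁, x₃ }
Iteration 4: stable.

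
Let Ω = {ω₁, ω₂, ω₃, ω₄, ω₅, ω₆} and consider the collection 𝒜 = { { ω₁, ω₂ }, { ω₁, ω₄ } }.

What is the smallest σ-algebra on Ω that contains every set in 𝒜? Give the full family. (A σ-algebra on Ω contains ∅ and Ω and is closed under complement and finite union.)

σ(𝒜) (16 sets): { {  }, { ω₁ }, { ω₂ }, { ω₄ }, { ω₁, ω₂ }, { ω₁, ω₄ }, { ω₂, ω₄ }, { ω₁, ω₂, ω₄ }, { ω₃, ω₅, ω₆ }, { ω₁, ω₃, ω₅, ω₆ }, { ω₂, ω₃, ω₅, ω₆ }, { ω₃, ω₄, ω₅, ω₆ }, { ω₁, ω₂, ω₃, ω₅, ω₆ }, { ω₁, ω₃, ω₄, ω₅, ω₆ }, { ω₂, ω₃, ω₄, ω₅, ω₆ }, Ω }

Check:
Initial family (4 sets): { {  }, { ω₁, ω₂ }, { ω₁, ω₄ }, Ω }.
Round 1 (3 new):
  { ω₁, ω₂, ω₄ }  = { ω₁, ω₂ } ∪ { ω₁, ω₄ }
  { ω₂, ω₃, ω₅, ω₆ }  = complement { ω₁, ω₄ }
  { ω₃, ω₄, ω₅, ω₆ }  = complement { ω₁, ω₂ }
  |family| = 7
Round 2. New:
  { ω₃, ω₅, ω₆ }  = complement { ω₁, ω₂, ω₄ }
  { ω₁, ω₂, ω₃, ω₅, ω₆ }  = { ω₁, ω₂ } ∪ { ω₂, ω₃, ω₅, ω₆ }
  { ω₁, ω₃, ω₄, ω₅, ω₆ }  = { ω₁, ω₄ } ∪ { ω₃, ω₄, ω₅, ω₆ }
  { ω₂, ω₃, ω₄, ω₅, ω₆ }  = { ω₃, ω₄, ω₅, ω₆ } ∪ { ω₂, ω₃, ω₅, ω₆ }
  |family| = 11
Round 3: 3 new —
  { ω₁ }  = complement { ω₂, ω₃, ω₄, ω₅, ω₆ }
  { ω₂ }  = complement { ω₁, ω₃, ω₄, ω₅, ω₆ }
  { ω₄ }  = complement { ω₁, ω₂, ω₃, ω₅, ω₆ }
  |family| = 14
Round 4. New:
  { ω₂, ω₄ }  = { ω₄ } ∪ { ω₂ }
  { ω₁, ω₃, ω₅, ω₆ }  = { ω₁ } ∪ { ω₃, ω₅, ω₆ }
  |family| = 16
Round 5: closed — nothing new.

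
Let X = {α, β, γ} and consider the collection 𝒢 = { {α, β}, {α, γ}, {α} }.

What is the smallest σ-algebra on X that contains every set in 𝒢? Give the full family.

Seed the family with 𝒢 together with ∅ and X: { {}, {α}, {α, β}, {α, γ}, X }.
Round 1: 3 new —
  {β}  = {α, γ}ᶜ
  {γ}  = {α, β}ᶜ
  {β, γ}  = {α}ᶜ
  |family| = 8
Round 2: already closed under ᶜ and ∪.

Hence σ(𝒢) has 8 members: { {}, {α}, {β}, {γ}, {α, β}, {α, γ}, {β, γ}, X }.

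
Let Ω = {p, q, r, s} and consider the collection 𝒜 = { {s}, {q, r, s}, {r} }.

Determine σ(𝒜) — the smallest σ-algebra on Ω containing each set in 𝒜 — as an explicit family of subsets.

Start: 𝒜 ∪ {∅, Ω} = { {}, {r}, {s}, {q, r, s}, Ω }.
Pass 1: +4 →
  {p}  = ᶜ of {q, r, s}
  {r, s}  = {r} ∪ {s}
  {p, q, r}  = ᶜ of {s}
  {p, q, s}  = ᶜ of {r}
Pass 2: +4 →
  {p, q}  = ᶜ of {r, s}
  {p, r}  = {r} ∪ {p}
  {p, s}  = {s} ∪ {p}
  {p, r, s}  = {r, s} ∪ {p}
Pass 3 (3 new):
  {q}  = ᶜ of {p, r, s}
  {q, r}  = ᶜ of {p, s}
  {q, s}  = ᶜ of {p, r}
Pass 4: stable.

σ(𝒜) = { {}, {p}, {q}, {r}, {s}, {p, q}, {p, r}, {p, s}, {q, r}, {q, s}, {r, s}, {p, q, r}, {p, q, s}, {p, r, s}, {q, r, s}, Ω }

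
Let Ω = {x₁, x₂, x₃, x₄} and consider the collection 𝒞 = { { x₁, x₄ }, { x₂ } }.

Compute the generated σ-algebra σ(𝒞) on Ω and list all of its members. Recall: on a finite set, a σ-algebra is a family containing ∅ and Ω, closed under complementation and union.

σ(𝒞) (8 sets): { ∅, { x₂ }, { x₃ }, { x₁, x₄ }, { x₂, x₃ }, { x₁, x₂, x₄ }, { x₁, x₃, x₄ }, Ω }

Derivation:
Take S₀ = 𝒞 ∪ {∅, Ω} = { ∅, { x₂ }, { x₁, x₄ }, Ω }.
Round 1: +3 →
  { x₂, x₃ }  = complement { x₁, x₄ }
  { x₁, x₂, x₄ }  = { x₂ } ∪ { x₁, x₄ }
  { x₁, x₃, x₄ }  = complement { x₂ }
Round 2 (1 new):
  { x₃ }  = complement { x₁, x₂, x₄ }
Round 3: already closed under ᶜ and ∪.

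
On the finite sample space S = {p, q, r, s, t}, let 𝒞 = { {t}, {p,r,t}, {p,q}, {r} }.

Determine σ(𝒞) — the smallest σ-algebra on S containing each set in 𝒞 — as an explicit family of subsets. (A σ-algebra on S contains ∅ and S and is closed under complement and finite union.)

Start: 𝒞 ∪ {∅, S} = { {}, {r}, {t}, {p,q}, {p,r,t}, S }.
Iteration 1 adds 8:
  {q,s}  = {p,r,t}ᶜ
  {r,t}  = {r} ∪ {t}
  {p,q,r}  = {r} ∪ {p,q}
  {p,q,t}  = {p,q} ∪ {t}
  {r,s,t}  = {p,q}ᶜ
  {p,q,r,s}  = {t}ᶜ
  {p,q,r,t}  = {p,q} ∪ {p,r,t}
  {p,q,s,t}  = {r}ᶜ
  |family| = 14
Iteration 2: +8 →
  {s}  = {p,q,r,t}ᶜ
  {r,s}  = {p,q,t}ᶜ
  {s,t}  = {p,q,r}ᶜ
  {p,q,s}  = {r,t}ᶜ
  {q,r,s}  = {r} ∪ {q,s}
  {q,s,t}  = {t} ∪ {q,s}
  {p,r,s,t}  = {r,s,t} ∪ {p,r,t}
  {q,r,s,t}  = {r,s,t} ∪ {q,s}
  |family| = 22
Iteration 3: +4 →
  {p}  = {q,r,s,t}ᶜ
  {q}  = {p,r,s,t}ᶜ
  {p,r}  = {q,s,t}ᶜ
  {p,t}  = {q,r,s}ᶜ
  |family| = 26
Iteration 4. New:
  {p,s}  = {s} ∪ {p}
  {q,r}  = {q} ∪ {r}
  {q,t}  = {q} ∪ {t}
  {p,r,s}  = {r,s} ∪ {p,r}
  {p,s,t}  = {s,t} ∪ {p,t}
  {q,r,t}  = {q} ∪ {r,t}
  |family| = 32
Iteration 5: closed — nothing new.

σ(𝒞) = { {}, {p}, {q}, {r}, {s}, {t}, {p,q}, {p,r}, {p,s}, {p,t}, {q,r}, {q,s}, {q,t}, {r,s}, {r,t}, {s,t}, {p,q,r}, {p,q,s}, {p,q,t}, {p,r,s}, {p,r,t}, {p,s,t}, {q,r,s}, {q,r,t}, {q,s,t}, {r,s,t}, {p,q,r,s}, {p,q,r,t}, {p,q,s,t}, {p,r,s,t}, {q,r,s,t}, S }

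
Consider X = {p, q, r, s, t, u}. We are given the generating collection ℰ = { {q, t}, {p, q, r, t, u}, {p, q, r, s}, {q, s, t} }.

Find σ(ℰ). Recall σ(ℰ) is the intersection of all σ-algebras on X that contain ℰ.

Start: ℰ ∪ {∅, X} = { ∅, {q, t}, {q, s, t}, {p, q, r, s}, {p, q, r, t, u}, X }.
Pass 1 adds 5:
  {s}  = {p, q, r, t, u}ᶜ
  {t, u}  = {p, q, r, s}ᶜ
  {p, r, u}  = {q, s, t}ᶜ
  {p, r, s, u}  = {q, t}ᶜ
  {p, q, r, s, t}  = {q, t} ∪ {p, q, r, s}
  [11 total]
Pass 2: +7 →
  {u}  = {p, q, r, s, t}ᶜ
  {q, t, u}  = {q, t} ∪ {t, u}
  {s, t, u}  = {t, u} ∪ {s}
  {p, r, t, u}  = {t, u} ∪ {p, r, u}
  {q, s, t, u}  = {t, u} ∪ {q, s, t}
  {p, q, r, s, u}  = {p, r, u} ∪ {p, q, r, s}
  {p, r, s, t, u}  = {t, u} ∪ {p, r, s, u}
  [18 total]
Pass 3: 7 new —
  {q}  = {p, r, s, t, u}ᶜ
  {t}  = {p, q, r, s, u}ᶜ
  {p, r}  = {q, s, t, u}ᶜ
  {q, s}  = {p, r, t, u}ᶜ
  {s, u}  = {s} ∪ {u}
  {p, q, r}  = {s, t, u}ᶜ
  {p, r, s}  = {q, t, u}ᶜ
  [25 total]
Pass 4 (7 new):
  {q, u}  = {q} ∪ {u}
  {s, t}  = {t} ∪ {s}
  {p, r, t}  = {t} ∪ {p, r}
  {q, s, u}  = {q} ∪ {s, u}
  {p, q, r, t}  = {s, u}ᶜ
  {p, q, r, u}  = {p, q, r} ∪ {p, r, u}
  {p, r, s, t}  = {t} ∪ {p, r, s}
  [32 total]
Pass 5: closed — nothing new.

σ(ℰ) = { ∅, {q}, {s}, {t}, {u}, {p, r}, {q, s}, {q, t}, {q, u}, {s, t}, {s, u}, {t, u}, {p, q, r}, {p, r, s}, {p, r, t}, {p, r, u}, {q, s, t}, {q, s, u}, {q, t, u}, {s, t, u}, {p, q, r, s}, {p, q, r, t}, {p, q, r, u}, {p, r, s, t}, {p, r, s, u}, {p, r, t, u}, {q, s, t, u}, {p, q, r, s, t}, {p, q, r, s, u}, {p, q, r, t, u}, {p, r, s, t, u}, X }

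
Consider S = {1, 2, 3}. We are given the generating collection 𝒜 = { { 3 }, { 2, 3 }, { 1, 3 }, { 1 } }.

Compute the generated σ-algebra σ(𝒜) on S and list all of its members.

σ(𝒜) = { ∅, { 1 }, { 2 }, { 3 }, { 1, 2 }, { 1, 3 }, { 2, 3 }, S }

Working:
Seed the family with 𝒜 together with ∅ and S: { ∅, { 1 }, { 3 }, { 1, 3 }, { 2, 3 }, S }.
Round 1: +2 →
  { 2 }  = S∖{ 1, 3 }
  { 1, 2 }  = S∖{ 3 }
  — 8 sets.
Round 2: stable.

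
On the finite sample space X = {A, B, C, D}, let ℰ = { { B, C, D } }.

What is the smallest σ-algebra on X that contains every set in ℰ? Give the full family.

Start: ℰ ∪ {∅, X} = { {  }, { B, C, D }, X }.
Step 1: 1 new —
  { A }  = X∖{ B, C, D }
  |family| = 4
Step 2: no new sets; the family is a σ-algebra.

Hence σ(ℰ) has 4 members: { {  }, { A }, { B, C, D }, X }.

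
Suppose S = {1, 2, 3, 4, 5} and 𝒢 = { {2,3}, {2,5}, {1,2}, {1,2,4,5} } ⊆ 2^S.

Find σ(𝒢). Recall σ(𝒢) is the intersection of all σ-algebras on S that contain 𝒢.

Start: 𝒢 ∪ {∅, S} = { ∅, {1,2}, {2,3}, {2,5}, {1,2,4,5}, S }.
Step 1: +7 →
  {3}  = {1,2,4,5}ᶜ
  {1,2,3}  = {2,3} ∪ {1,2}
  {1,2,5}  = {2,5} ∪ {1,2}
  {1,3,4}  = {2,5}ᶜ
  {1,4,5}  = {2,3}ᶜ
  {2,3,5}  = {2,5} ∪ {2,3}
  {3,4,5}  = {1,2}ᶜ
  |family| = 13
Step 2 adds 7:
  {1,4}  = {2,3,5}ᶜ
  {3,4}  = {1,2,5}ᶜ
  {4,5}  = {1,2,3}ᶜ
  {1,2,3,4}  = {1,2,3} ∪ {1,3,4}
  {1,2,3,5}  = {2,5} ∪ {1,2,3}
  {1,3,4,5}  = {1,4,5} ∪ {3,4,5}
  {2,3,4,5}  = {2,5} ∪ {3,4,5}
  |family| = 20
Step 3. New:
  {1}  = {2,3,4,5}ᶜ
  {2}  = {1,3,4,5}ᶜ
  {4}  = {1,2,3,5}ᶜ
  {5}  = {1,2,3,4}ᶜ
  {1,2,4}  = {1,4} ∪ {1,2}
  {2,3,4}  = {3,4} ∪ {2,3}
  {2,4,5}  = {2,5} ∪ {4,5}
  |family| = 27
Step 4 adds 4:
  {1,3}  = {2,4,5}ᶜ
  {1,5}  = {2,3,4}ᶜ
  {2,4}  = {2} ∪ {4}
  {3,5}  = {1,2,4}ᶜ
  |family| = 31
Step 5 (1 new):
  {1,3,5}  = {2,4}ᶜ
  |family| = 32
Step 6 adds nothing — fixpoint reached.

|σ(𝒢)| = 32.  σ(𝒢) = { ∅, {1}, {2}, {3}, {4}, {5}, {1,2}, {1,3}, {1,4}, {1,5}, {2,3}, {2,4}, {2,5}, {3,4}, {3,5}, {4,5}, {1,2,3}, {1,2,4}, {1,2,5}, {1,3,4}, {1,3,5}, {1,4,5}, {2,3,4}, {2,3,5}, {2,4,5}, {3,4,5}, {1,2,3,4}, {1,2,3,5}, {1,2,4,5}, {1,3,4,5}, {2,3,4,5}, S }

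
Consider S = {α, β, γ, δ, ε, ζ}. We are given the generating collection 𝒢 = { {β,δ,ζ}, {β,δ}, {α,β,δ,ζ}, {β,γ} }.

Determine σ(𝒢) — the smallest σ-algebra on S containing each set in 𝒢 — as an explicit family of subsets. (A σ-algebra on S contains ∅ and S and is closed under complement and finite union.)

σ(𝒢) (64 sets): { ∅, {α}, {β}, {γ}, {δ}, {ε}, {ζ}, {α,β}, {α,γ}, {α,δ}, {α,ε}, {α,ζ}, {β,γ}, {β,δ}, {β,ε}, {β,ζ}, {γ,δ}, {γ,ε}, {γ,ζ}, {δ,ε}, {δ,ζ}, {ε,ζ}, {α,β,γ}, {α,β,δ}, {α,β,ε}, {α,β,ζ}, {α,γ,δ}, {α,γ,ε}, {α,γ,ζ}, {α,δ,ε}, {α,δ,ζ}, {α,ε,ζ}, {β,γ,δ}, {β,γ,ε}, {β,γ,ζ}, {β,δ,ε}, {β,δ,ζ}, {β,ε,ζ}, {γ,δ,ε}, {γ,δ,ζ}, {γ,ε,ζ}, {δ,ε,ζ}, {α,β,γ,δ}, {α,β,γ,ε}, {α,β,γ,ζ}, {α,β,δ,ε}, {α,β,δ,ζ}, {α,β,ε,ζ}, {α,γ,δ,ε}, {α,γ,δ,ζ}, {α,γ,ε,ζ}, {α,δ,ε,ζ}, {β,γ,δ,ε}, {β,γ,δ,ζ}, {β,γ,ε,ζ}, {β,δ,ε,ζ}, {γ,δ,ε,ζ}, {α,β,γ,δ,ε}, {α,β,γ,δ,ζ}, {α,β,γ,ε,ζ}, {α,β,δ,ε,ζ}, {α,γ,δ,ε,ζ}, {β,γ,δ,ε,ζ}, S }

Check:
Take S₀ = 𝒢 ∪ {∅, S} = { ∅, {β,γ}, {β,δ}, {β,δ,ζ}, {α,β,δ,ζ}, S }.
Step 1: +7 →
  {γ,ε}  = ᶜ of {α,β,δ,ζ}
  {α,γ,ε}  = ᶜ of {β,δ,ζ}
  {β,γ,δ}  = {β,γ} ∪ {β,δ}
  {α,γ,ε,ζ}  = ᶜ of {β,δ}
  {α,δ,ε,ζ}  = ᶜ of {β,γ}
  {β,γ,δ,ζ}  = {β,δ,ζ} ∪ {β,γ}
  {α,β,γ,δ,ζ}  = {α,β,δ,ζ} ∪ {β,γ}
  |family| = 13
Step 2 (11 new):
  {ε}  = ᶜ of {α,β,γ,δ,ζ}
  {α,ε}  = ᶜ of {β,γ,δ,ζ}
  {α,ε,ζ}  = ᶜ of {β,γ,δ}
  {β,γ,ε}  = {β,γ} ∪ {γ,ε}
  {α,β,γ,ε}  = {α,γ,ε} ∪ {β,γ}
  {β,γ,δ,ε}  = {β,γ,δ} ∪ {γ,ε}
  {α,β,γ,δ,ε}  = {β,γ,δ} ∪ {α,γ,ε}
  {α,β,γ,ε,ζ}  = {α,γ,ε,ζ} ∪ {β,γ}
  {α,β,δ,ε,ζ}  = {β,δ,ζ} ∪ {α,δ,ε,ζ}
  {α,γ,δ,ε,ζ}  = {α,γ,ε,ζ} ∪ {α,δ,ε,ζ}
  {β,γ,δ,ε,ζ}  = {β,δ,ζ} ∪ {γ,ε}
  |family| = 24
Step 3: +11 →
  {α}  = ᶜ of {β,γ,δ,ε,ζ}
  {β}  = ᶜ of {α,γ,δ,ε,ζ}
  {γ}  = ᶜ of {α,β,δ,ε,ζ}
  {δ}  = ᶜ of {α,β,γ,ε,ζ}
  {ζ}  = ᶜ of {α,β,γ,δ,ε}
  {α,ζ}  = ᶜ of {β,γ,δ,ε}
  {δ,ζ}  = ᶜ of {α,β,γ,ε}
  {α,δ,ζ}  = ᶜ of {β,γ,ε}
  {β,δ,ε}  = {β,δ} ∪ {ε}
  {α,β,δ,ε}  = {α,ε} ∪ {β,δ}
  {β,δ,ε,ζ}  = {β,δ,ζ} ∪ {ε}
  |family| = 35
Step 4: 27 new —
  {α,β}  = {α} ∪ {β}
  {α,γ}  = ᶜ of {β,δ,ε,ζ}
  {α,δ}  = {α} ∪ {δ}
  {β,ε}  = {β} ∪ {ε}
  {β,ζ}  = {β} ∪ {ζ}
  {γ,δ}  = {γ} ∪ {δ}
  {γ,ζ}  = ᶜ of {α,β,δ,ε}
  {δ,ε}  = {ε} ∪ {δ}
  {ε,ζ}  = {ζ} ∪ {ε}
  {α,β,γ}  = {α} ∪ {β,γ}
  {α,β,δ}  = {α} ∪ {β,δ}
  {α,β,ε}  = {β} ∪ {α,ε}
  {α,β,ζ}  = {α,ζ} ∪ {β}
  {α,γ,ζ}  = ᶜ of {β,δ,ε}
  {α,δ,ε}  = {α,ε} ∪ {δ}
  {β,γ,ζ}  = {ζ} ∪ {β,γ}
  {γ,δ,ε}  = {γ,ε} ∪ {δ}
  {γ,δ,ζ}  = {γ} ∪ {δ,ζ}
  {γ,ε,ζ}  = {ζ} ∪ {γ,ε}
  {δ,ε,ζ}  = {ε} ∪ {δ,ζ}
  {α,β,γ,δ}  = {α} ∪ {β,γ,δ}
  {α,β,γ,ζ}  = {α,ζ} ∪ {β,γ}
  {α,β,ε,ζ}  = {β} ∪ {α,ε,ζ}
  {α,γ,δ,ε}  = {α,γ,ε} ∪ {δ}
  {α,γ,δ,ζ}  = {α,δ,ζ} ∪ {γ}
  {β,γ,ε,ζ}  = {ζ} ∪ {β,γ,ε}
  {γ,δ,ε,ζ}  = {γ,ε} ∪ {δ,ζ}
  |family| = 62
Step 5 adds 2:
  {α,γ,δ}  = {γ,δ} ∪ {α,δ}
  {β,ε,ζ}  = {β,ε} ∪ {ε,ζ}
  |family| = 64
Step 6 adds nothing — fixpoint reached.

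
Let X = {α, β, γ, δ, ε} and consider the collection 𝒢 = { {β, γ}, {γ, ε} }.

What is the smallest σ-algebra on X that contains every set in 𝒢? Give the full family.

σ(𝒢) = { {}, {β}, {γ}, {ε}, {α, δ}, {β, γ}, {β, ε}, {γ, ε}, {α, β, δ}, {α, γ, δ}, {α, δ, ε}, {β, γ, ε}, {α, β, γ, δ}, {α, β, δ, ε}, {α, γ, δ, ε}, X }

Derivation:
Take S₀ = 𝒢 ∪ {∅, X} = { {}, {β, γ}, {γ, ε}, X }.
Iteration 1: +3 →
  {α, β, δ}  = ᶜ of {γ, ε}
  {α, δ, ε}  = ᶜ of {β, γ}
  {β, γ, ε}  = {γ, ε} ∪ {β, γ}
  [7 total]
Iteration 2: 4 new —
  {α, δ}  = ᶜ of {β, γ, ε}
  {α, β, γ, δ}  = {β, γ} ∪ {α, β, δ}
  {α, β, δ, ε}  = {α, δ, ε} ∪ {α, β, δ}
  {α, γ, δ, ε}  = {α, δ, ε} ∪ {γ, ε}
  [11 total]
Iteration 3: +3 →
  {β}  = ᶜ of {α, γ, δ, ε}
  {γ}  = ᶜ of {α, β, δ, ε}
  {ε}  = ᶜ of {α, β, γ, δ}
  [14 total]
Iteration 4: 2 new —
  {β, ε}  = {β} ∪ {ε}
  {α, γ, δ}  = {γ} ∪ {α, δ}
  [16 total]
After Iteration 5 the family is unchanged; done.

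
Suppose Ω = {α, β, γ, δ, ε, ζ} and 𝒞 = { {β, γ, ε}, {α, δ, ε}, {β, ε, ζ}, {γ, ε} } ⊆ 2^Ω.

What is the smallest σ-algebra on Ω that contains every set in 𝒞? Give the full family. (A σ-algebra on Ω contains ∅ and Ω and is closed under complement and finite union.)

σ(𝒞) (32 sets): { ∅, {β}, {γ}, {ε}, {ζ}, {α, δ}, {β, γ}, {β, ε}, {β, ζ}, {γ, ε}, {γ, ζ}, {ε, ζ}, {α, β, δ}, {α, γ, δ}, {α, δ, ε}, {α, δ, ζ}, {β, γ, ε}, {β, γ, ζ}, {β, ε, ζ}, {γ, ε, ζ}, {α, β, γ, δ}, {α, β, δ, ε}, {α, β, δ, ζ}, {α, γ, δ, ε}, {α, γ, δ, ζ}, {α, δ, ε, ζ}, {β, γ, ε, ζ}, {α, β, γ, δ, ε}, {α, β, γ, δ, ζ}, {α, β, δ, ε, ζ}, {α, γ, δ, ε, ζ}, Ω }

Working:
Take S₀ = 𝒞 ∪ {∅, Ω} = { ∅, {γ, ε}, {α, δ, ε}, {β, γ, ε}, {β, ε, ζ}, Ω }.
Step 1. New:
  {α, γ, δ}  = complement {β, ε, ζ}
  {α, δ, ζ}  = complement {β, γ, ε}
  {β, γ, ζ}  = complement {α, δ, ε}
  {α, β, δ, ζ}  = complement {γ, ε}
  {α, γ, δ, ε}  = {α, δ, ε} ∪ {γ, ε}
  {β, γ, ε, ζ}  = {β, γ, ε} ∪ {β, ε, ζ}
  {α, β, γ, δ, ε}  = {α, δ, ε} ∪ {β, γ, ε}
  {α, β, δ, ε, ζ}  = {α, δ, ε} ∪ {β, ε, ζ}
  — 14 sets.
Step 2 adds 8:
  {γ}  = complement {α, β, δ, ε, ζ}
  {ζ}  = complement {α, β, γ, δ, ε}
  {α, δ}  = complement {β, γ, ε, ζ}
  {β, ζ}  = complement {α, γ, δ, ε}
  {α, γ, δ, ζ}  = {α, δ, ζ} ∪ {α, γ, δ}
  {α, δ, ε, ζ}  = {α, δ, ε} ∪ {α, δ, ζ}
  {α, β, γ, δ, ζ}  = {α, β, δ, ζ} ∪ {β, γ, ζ}
  {α, γ, δ, ε, ζ}  = {α, δ, ζ} ∪ {α, γ, δ, ε}
  — 22 sets.
Step 3. New:
  {β}  = complement {α, γ, δ, ε, ζ}
  {ε}  = complement {α, β, γ, δ, ζ}
  {β, γ}  = complement {α, δ, ε, ζ}
  {β, ε}  = complement {α, γ, δ, ζ}
  {γ, ζ}  = {ζ} ∪ {γ}
  {γ, ε, ζ}  = {γ, ε} ∪ {ζ}
  — 28 sets.
Step 4. New:
  {ε, ζ}  = {ζ} ∪ {ε}
  {α, β, δ}  = complement {γ, ε, ζ}
  {α, β, γ, δ}  = {β} ∪ {α, γ, δ}
  {α, β, δ, ε}  = complement {γ, ζ}
  — 32 sets.
Step 5: no new sets; the family is a σ-algebra.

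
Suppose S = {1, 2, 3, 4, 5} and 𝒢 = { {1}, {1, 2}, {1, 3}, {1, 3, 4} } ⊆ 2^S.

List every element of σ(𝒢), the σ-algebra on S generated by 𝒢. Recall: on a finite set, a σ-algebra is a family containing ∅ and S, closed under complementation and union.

σ(𝒢) = { {}, {1}, {2}, {3}, {4}, {5}, {1, 2}, {1, 3}, {1, 4}, {1, 5}, {2, 3}, {2, 4}, {2, 5}, {3, 4}, {3, 5}, {4, 5}, {1, 2, 3}, {1, 2, 4}, {1, 2, 5}, {1, 3, 4}, {1, 3, 5}, {1, 4, 5}, {2, 3, 4}, {2, 3, 5}, {2, 4, 5}, {3, 4, 5}, {1, 2, 3, 4}, {1, 2, 3, 5}, {1, 2, 4, 5}, {1, 3, 4, 5}, {2, 3, 4, 5}, S }

Derivation:
Start: 𝒢 ∪ {∅, S} = { {}, {1}, {1, 2}, {1, 3}, {1, 3, 4}, S }.
Round 1. New:
  {2, 5}  = complement {1, 3, 4}
  {1, 2, 3}  = {1, 2} ∪ {1, 3}
  {2, 4, 5}  = complement {1, 3}
  {3, 4, 5}  = complement {1, 2}
  {1, 2, 3, 4}  = {1, 3, 4} ∪ {1, 2}
  {2, 3, 4, 5}  = complement {1}
  — 12 sets.
Round 2: 6 new —
  {5}  = complement {1, 2, 3, 4}
  {4, 5}  = complement {1, 2, 3}
  {1, 2, 5}  = {2, 5} ∪ {1, 2}
  {1, 2, 3, 5}  = {2, 5} ∪ {1, 2, 3}
  {1, 2, 4, 5}  = {1, 2} ∪ {2, 4, 5}
  {1, 3, 4, 5}  = {3, 4, 5} ∪ {1, 3, 4}
  — 18 sets.
Round 3 (7 new):
  {2}  = complement {1, 3, 4, 5}
  {3}  = complement {1, 2, 4, 5}
  {4}  = complement {1, 2, 3, 5}
  {1, 5}  = {5} ∪ {1}
  {3, 4}  = complement {1, 2, 5}
  {1, 3, 5}  = {1, 3} ∪ {5}
  {1, 4, 5}  = {4, 5} ∪ {1}
  — 25 sets.
Round 4: +7 →
  {1, 4}  = {4} ∪ {1}
  {2, 3}  = complement {1, 4, 5}
  {2, 4}  = complement {1, 3, 5}
  {3, 5}  = {5} ∪ {3}
  {1, 2, 4}  = {1, 2} ∪ {4}
  {2, 3, 4}  = complement {1, 5}
  {2, 3, 5}  = {2, 5} ∪ {3}
  — 32 sets.
Round 5: no new sets; the family is a σ-algebra.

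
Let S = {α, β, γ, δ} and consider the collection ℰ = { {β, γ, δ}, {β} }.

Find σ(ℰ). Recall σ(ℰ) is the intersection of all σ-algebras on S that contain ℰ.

σ(ℰ) = { ∅, {α}, {β}, {α, β}, {γ, δ}, {α, γ, δ}, {β, γ, δ}, S }

Derivation:
Initial family (4 sets): { ∅, {β}, {β, γ, δ}, S }.
Round 1. New:
  {α}  = S∖{β, γ, δ}
  {α, γ, δ}  = S∖{β}
  |family| = 6
Round 2 (1 new):
  {α, β}  = {β} ∪ {α}
  |family| = 7
Round 3 (1 new):
  {γ, δ}  = S∖{α, β}
  |family| = 8
Round 4: stable.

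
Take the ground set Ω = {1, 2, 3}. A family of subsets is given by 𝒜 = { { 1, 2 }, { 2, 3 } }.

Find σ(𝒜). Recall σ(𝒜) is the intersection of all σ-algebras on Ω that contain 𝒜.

Answer: σ(𝒜) = { {}, { 1 }, { 2 }, { 3 }, { 1, 2 }, { 1, 3 }, { 2, 3 }, Ω }

Derivation:
Seed the family with 𝒜 together with ∅ and Ω: { {}, { 1, 2 }, { 2, 3 }, Ω }.
Iteration 1: +2 →
  { 1 }  = { 2, 3 }ᶜ
  { 3 }  = { 1, 2 }ᶜ
Iteration 2 (1 new):
  { 1, 3 }  = { 3 } ∪ { 1 }
Iteration 3 adds 1:
  { 2 }  = { 1, 3 }ᶜ
After Iteration 4 the family is unchanged; done.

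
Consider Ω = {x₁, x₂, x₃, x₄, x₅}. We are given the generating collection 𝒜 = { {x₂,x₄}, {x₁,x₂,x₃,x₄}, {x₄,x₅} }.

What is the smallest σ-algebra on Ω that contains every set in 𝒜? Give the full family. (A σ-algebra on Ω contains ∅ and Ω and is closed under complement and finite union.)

Start: 𝒜 ∪ {∅, Ω} = { {}, {x₂,x₄}, {x₄,x₅}, {x₁,x₂,x₃,x₄}, Ω }.
Round 1: 4 new —
  {x₅}  = {x₁,x₂,x₃,x₄}ᶜ
  {x₁,x₂,x₃}  = {x₄,x₅}ᶜ
  {x₁,x₃,x₅}  = {x₂,x₄}ᶜ
  {x₂,x₄,x₅}  = {x₄,x₅} ∪ {x₂,x₄}
  [9 total]
Round 2: +3 →
  {x₁,x₃}  = {x₂,x₄,x₅}ᶜ
  {x₁,x₂,x₃,x₅}  = {x₁,x₂,x₃} ∪ {x₁,x₃,x₅}
  {x₁,x₃,x₄,x₅}  = {x₁,x₃,x₅} ∪ {x₄,x₅}
  [12 total]
Round 3 adds 2:
  {x₂}  = {x₁,x₃,x₄,x₅}ᶜ
  {x₄}  = {x₁,x₂,x₃,x₅}ᶜ
  [14 total]
Round 4: 2 new —
  {x₂,x₅}  = {x₂} ∪ {x₅}
  {x₁,x₃,x₄}  = {x₁,x₃} ∪ {x₄}
  [16 total]
After Round 5 the family is unchanged; done.

σ(𝒜) = { {}, {x₂}, {x₄}, {x₅}, {x₁,x₃}, {x₂,x₄}, {x₂,x₅}, {x₄,x₅}, {x₁,x₂,x₃}, {x₁,x₃,x₄}, {x₁,x₃,x₅}, {x₂,x₄,x₅}, {x₁,x₂,x₃,x₄}, {x₁,x₂,x₃,x₅}, {x₁,x₃,x₄,x₅}, Ω }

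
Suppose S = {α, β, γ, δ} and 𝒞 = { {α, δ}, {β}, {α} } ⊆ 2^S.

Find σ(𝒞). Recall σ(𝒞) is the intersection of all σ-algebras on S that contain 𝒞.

σ(𝒞) (16 sets): { {}, {α}, {β}, {γ}, {δ}, {α, β}, {α, γ}, {α, δ}, {β, γ}, {β, δ}, {γ, δ}, {α, β, γ}, {α, β, δ}, {α, γ, δ}, {β, γ, δ}, S }

Trace:
Begin from { {}, {α}, {β}, {α, δ}, S } (that is, 𝒞 plus ∅ and S).
Pass 1 (5 new):
  {α, β}  = {β} ∪ {α}
  {β, γ}  = ᶜ of {α, δ}
  {α, β, δ}  = {α, δ} ∪ {β}
  {α, γ, δ}  = ᶜ of {β}
  {β, γ, δ}  = ᶜ of {α}
  |family| = 10
Pass 2: +3 →
  {γ}  = ᶜ of {α, β, δ}
  {γ, δ}  = ᶜ of {α, β}
  {α, β, γ}  = {α, β} ∪ {β, γ}
  |family| = 13
Pass 3 (2 new):
  {δ}  = ᶜ of {α, β, γ}
  {α, γ}  = {γ} ∪ {α}
  |family| = 15
Pass 4 (1 new):
  {β, δ}  = ᶜ of {α, γ}
  |family| = 16
Pass 5: already closed under ᶜ and ∪.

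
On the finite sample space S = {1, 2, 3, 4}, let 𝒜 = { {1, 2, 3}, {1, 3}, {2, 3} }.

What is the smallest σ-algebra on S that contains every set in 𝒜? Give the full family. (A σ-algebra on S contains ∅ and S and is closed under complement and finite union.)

Initial family (5 sets): { {}, {1, 3}, {2, 3}, {1, 2, 3}, S }.
Pass 1 (3 new):
  {4}  = complement {1, 2, 3}
  {1, 4}  = complement {2, 3}
  {2, 4}  = complement {1, 3}
Pass 2 adds 3:
  {1, 2, 4}  = {1, 4} ∪ {2, 4}
  {1, 3, 4}  = {4} ∪ {1, 3}
  {2, 3, 4}  = {4} ∪ {2, 3}
Pass 3: 3 new —
  {1}  = complement {2, 3, 4}
  {2}  = complement {1, 3, 4}
  {3}  = complement {1, 2, 4}
Pass 4 (2 new):
  {1, 2}  = {2} ∪ {1}
  {3, 4}  = {3} ∪ {4}
After Pass 5 the family is unchanged; done.

σ(𝒜) = { {}, {1}, {2}, {3}, {4}, {1, 2}, {1, 3}, {1, 4}, {2, 3}, {2, 4}, {3, 4}, {1, 2, 3}, {1, 2, 4}, {1, 3, 4}, {2, 3, 4}, S }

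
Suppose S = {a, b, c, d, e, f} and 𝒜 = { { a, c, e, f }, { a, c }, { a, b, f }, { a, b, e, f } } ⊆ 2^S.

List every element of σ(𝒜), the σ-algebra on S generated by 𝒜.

|σ(𝒜)| = 64.  σ(𝒜) = { {  }, { a }, { b }, { c }, { d }, { e }, { f }, { a, b }, { a, c }, { a, d }, { a, e }, { a, f }, { b, c }, { b, d }, { b, e }, { b, f }, { c, d }, { c, e }, { c, f }, { d, e }, { d, f }, { e, f }, { a, b, c }, { a, b, d }, { a, b, e }, { a, b, f }, { a, c, d }, { a, c, e }, { a, c, f }, { a, d, e }, { a, d, f }, { a, e, f }, { b, c, d }, { b, c, e }, { b, c, f }, { b, d, e }, { b, d, f }, { b, e, f }, { c, d, e }, { c, d, f }, { c, e, f }, { d, e, f }, { a, b, c, d }, { a, b, c, e }, { a, b, c, f }, { a, b, d, e }, { a, b, d, f }, { a, b, e, f }, { a, c, d, e }, { a, c, d, f }, { a, c, e, f }, { a, d, e, f }, { b, c, d, e }, { b, c, d, f }, { b, c, e, f }, { b, d, e, f }, { c, d, e, f }, { a, b, c, d, e }, { a, b, c, d, f }, { a, b, c, e, f }, { a, b, d, e, f }, { a, c, d, e, f }, { b, c, d, e, f }, S }

Check:
Begin from { {  }, { a, c }, { a, b, f }, { a, b, e, f }, { a, c, e, f }, S } (that is, 𝒜 plus ∅ and S).
Step 1 adds 6:
  { b, d }  = S∖{ a, c, e, f }
  { c, d }  = S∖{ a, b, e, f }
  { c, d, e }  = S∖{ a, b, f }
  { a, b, c, f }  = { a, c } ∪ { a, b, f }
  { b, d, e, f }  = S∖{ a, c }
  { a, b, c, e, f }  = { a, c, e, f } ∪ { a, b, f }
  (now 12)
Step 2: 12 new —
  { d }  = S∖{ a, b, c, e, f }
  { d, e }  = S∖{ a, b, c, f }
  { a, c, d }  = { c, d } ∪ { a, c }
  { b, c, d }  = { c, d } ∪ { b, d }
  { a, b, c, d }  = { a, c } ∪ { b, d }
  { a, b, d, f }  = { a, b, f } ∪ { b, d }
  { a, c, d, e }  = { c, d, e } ∪ { a, c }
  { b, c, d, e }  = { c, d, e } ∪ { b, d }
  { a, b, c, d, f }  = { c, d } ∪ { a, b, c, f }
  { a, b, d, e, f }  = { b, d, e, f } ∪ { a, b, f }
  { a, c, d, e, f }  = { a, c, e, f } ∪ { c, d, e }
  { b, c, d, e, f }  = { c, d, e } ∪ { b, d, e, f }
  (now 24)
Step 3 (12 new):
  { a }  = S∖{ b, c, d, e, f }
  { b }  = S∖{ a, c, d, e, f }
  { c }  = S∖{ a, b, d, e, f }
  { e }  = S∖{ a, b, c, d, f }
  { a, f }  = S∖{ b, c, d, e }
  { b, f }  = S∖{ a, c, d, e }
  { c, e }  = S∖{ a, b, d, f }
  { e, f }  = S∖{ a, b, c, d }
  { a, e, f }  = S∖{ b, c, d }
  { b, d, e }  = { d, e } ∪ { b, d }
  { b, e, f }  = S∖{ a, c, d }
  { a, b, c, d, e }  = { c, d, e } ∪ { a, b, c, d }
  (now 36)
Step 4. New:
  { f }  = S∖{ a, b, c, d, e }
  { a, b }  = { a } ∪ { b }
  { a, d }  = { a } ∪ { d }
  { a, e }  = { a } ∪ { e }
  { b, c }  = { b } ∪ { c }
  { b, e }  = { b } ∪ { e }
  { a, b, c }  = { b } ∪ { a, c }
  { a, b, d }  = { a } ∪ { b, d }
  { a, c, e }  = { a } ∪ { c, e }
  { a, c, f }  = S∖{ b, d, e }
  { a, d, e }  = { a } ∪ { d, e }
  { a, d, f }  = { a, f } ∪ { d }
  { b, c, e }  = { b } ∪ { c, e }
  { b, c, f }  = { b, f } ∪ { c }
  { b, d, f }  = { b, f } ∪ { d }
  { c, e, f }  = { e, f } ∪ { c }
  { d, e, f }  = { e, f } ∪ { d, e }
  { a, b, d, e }  = { a } ∪ { b, d, e }
  { a, c, d, f }  = { c, d } ∪ { a, f }
  { a, d, e, f }  = { a, f } ∪ { d, e }
  { b, c, d, f }  = { c, d } ∪ { b, f }
  { b, c, e, f }  = { b, e, f } ∪ { c }
  { c, d, e, f }  = { c, d, e } ∪ { e, f }
  (now 59)
Step 5: +5 →
  { c, f }  = S∖{ a, b, d, e }
  { d, f }  = { f } ∪ { d }
  { a, b, e }  = { b, e } ∪ { a, e }
  { c, d, f }  = { c, d } ∪ { f }
  { a, b, c, e }  = { b, e } ∪ { a, c, e }
  (now 64)
Step 6 adds nothing — fixpoint reached.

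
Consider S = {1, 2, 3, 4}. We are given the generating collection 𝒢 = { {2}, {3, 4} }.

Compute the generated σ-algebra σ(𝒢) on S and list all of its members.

σ(𝒢) (8 sets): { {}, {1}, {2}, {1, 2}, {3, 4}, {1, 3, 4}, {2, 3, 4}, S }

Check:
Take S₀ = 𝒢 ∪ {∅, S} = { {}, {2}, {3, 4}, S }.
Pass 1. New:
  {1, 2}  = {3, 4}ᶜ
  {1, 3, 4}  = {2}ᶜ
  {2, 3, 4}  = {2} ∪ {3, 4}
  — 7 sets.
Pass 2: 1 new —
  {1}  = {2, 3, 4}ᶜ
  — 8 sets.
Pass 3: closed — nothing new.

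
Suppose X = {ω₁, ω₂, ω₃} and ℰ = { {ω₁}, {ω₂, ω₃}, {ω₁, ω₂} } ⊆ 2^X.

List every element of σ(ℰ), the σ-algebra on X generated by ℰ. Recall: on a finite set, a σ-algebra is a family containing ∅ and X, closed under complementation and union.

σ(ℰ) (8 sets): { {}, {ω₁}, {ω₂}, {ω₃}, {ω₁, ω₂}, {ω₁, ω₃}, {ω₂, ω₃}, X }

Check:
Start: ℰ ∪ {∅, X} = { {}, {ω₁}, {ω₁, ω₂}, {ω₂, ω₃}, X }.
Round 1: 1 new —
  {ω₃}  = X∖{ω₁, ω₂}
  [6 total]
Round 2: 1 new —
  {ω₁, ω₃}  = {ω₃} ∪ {ω₁}
  [7 total]
Round 3. New:
  {ω₂}  = X∖{ω₁, ω₃}
  [8 total]
Round 4: no new sets; the family is a σ-algebra.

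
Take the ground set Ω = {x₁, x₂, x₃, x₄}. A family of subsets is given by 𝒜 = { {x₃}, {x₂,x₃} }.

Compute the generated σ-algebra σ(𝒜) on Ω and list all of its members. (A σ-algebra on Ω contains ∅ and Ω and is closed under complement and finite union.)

Answer: σ(𝒜) = { ∅, {x₂}, {x₃}, {x₁,x₄}, {x₂,x₃}, {x₁,x₂,x₄}, {x₁,x₃,x₄}, Ω }

Working:
Begin from { ∅, {x₃}, {x₂,x₃}, Ω } (that is, 𝒜 plus ∅ and Ω).
Pass 1 adds 2:
  {x₁,x₄}  = Ω∖{x₂,x₃}
  {x₁,x₂,x₄}  = Ω∖{x₃}
  (now 6)
Pass 2. New:
  {x₁,x₃,x₄}  = {x₃} ∪ {x₁,x₄}
  (now 7)
Pass 3 adds 1:
  {x₂}  = Ω∖{x₁,x₃,x₄}
  (now 8)
After Pass 4 the family is unchanged; done.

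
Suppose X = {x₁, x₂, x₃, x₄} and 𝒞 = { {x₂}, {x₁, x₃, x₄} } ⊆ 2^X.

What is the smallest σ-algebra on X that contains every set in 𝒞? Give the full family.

Begin from { {}, {x₂}, {x₁, x₃, x₄}, X } (that is, 𝒞 plus ∅ and X).
Round 1: already closed under ᶜ and ∪.

σ(𝒞) = { {}, {x₂}, {x₁, x₃, x₄}, X }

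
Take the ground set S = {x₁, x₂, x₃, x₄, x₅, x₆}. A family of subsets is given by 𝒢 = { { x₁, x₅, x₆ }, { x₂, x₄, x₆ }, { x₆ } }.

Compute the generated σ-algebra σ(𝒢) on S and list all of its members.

σ(𝒢) = { ∅, { x₃ }, { x₆ }, { x₁, x₅ }, { x₂, x₄ }, { x₃, x₆ }, { x₁, x₃, x₅ }, { x₁, x₅, x₆ }, { x₂, x₃, x₄ }, { x₂, x₄, x₆ }, { x₁, x₂, x₄, x₅ }, { x₁, x₃, x₅, x₆ }, { x₂, x₃, x₄, x₆ }, { x₁, x₂, x₃, x₄, x₅ }, { x₁, x₂, x₄, x₅, x₆ }, S }

Trace:
Seed the family with 𝒢 together with ∅ and S: { ∅, { x₆ }, { x₁, x₅, x₆ }, { x₂, x₄, x₆ }, S }.
Pass 1. New:
  { x₁, x₃, x₅ }  = complement { x₂, x₄, x₆ }
  { x₂, x₃, x₄ }  = complement { x₁, x₅, x₆ }
  { x₁, x₂, x₃, x₄, x₅ }  = complement { x₆ }
  { x₁, x₂, x₄, x₅, x₆ }  = { x₂, x₄, x₆ } ∪ { x₁, x₅, x₆ }
  [9 total]
Pass 2 (3 new):
  { x₃ }  = complement { x₁, x₂, x₄, x₅, x₆ }
  { x₁, x₃, x₅, x₆ }  = { x₁, x₃, x₅ } ∪ { x₆ }
  { x₂, x₃, x₄, x₆ }  = { x₂, x₄, x₆ } ∪ { x₂, x₃, x₄ }
  [12 total]
Pass 3: 3 new —
  { x₁, x₅ }  = complement { x₂, x₃, x₄, x₆ }
  { x₂, x₄ }  = complement { x₁, x₃, x₅, x₆ }
  { x₃, x₆ }  = { x₃ } ∪ { x₆ }
  [15 total]
Pass 4. New:
  { x₁, x₂, x₄, x₅ }  = complement { x₃, x₆ }
  [16 total]
Pass 5: stable.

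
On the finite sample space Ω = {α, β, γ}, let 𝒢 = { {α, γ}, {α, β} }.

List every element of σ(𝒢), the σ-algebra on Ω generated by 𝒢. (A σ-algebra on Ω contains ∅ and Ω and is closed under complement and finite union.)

Seed the family with 𝒢 together with ∅ and Ω: { {}, {α, β}, {α, γ}, Ω }.
Round 1 adds 2:
  {β}  = {α, γ}ᶜ
  {γ}  = {α, β}ᶜ
  |family| = 6
Round 2: +1 →
  {β, γ}  = {γ} ∪ {β}
  |family| = 7
Round 3 (1 new):
  {α}  = {β, γ}ᶜ
  |family| = 8
After Round 4 the family is unchanged; done.

|σ(𝒢)| = 8.  σ(𝒢) = { {}, {α}, {β}, {γ}, {α, β}, {α, γ}, {β, γ}, Ω }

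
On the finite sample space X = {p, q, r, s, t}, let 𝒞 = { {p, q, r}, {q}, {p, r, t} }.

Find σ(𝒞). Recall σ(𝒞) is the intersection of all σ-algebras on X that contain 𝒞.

Initial family (5 sets): { {}, {q}, {p, q, r}, {p, r, t}, X }.
Round 1 adds 4:
  {q, s}  = X∖{p, r, t}
  {s, t}  = X∖{p, q, r}
  {p, q, r, t}  = {p, q, r} ∪ {p, r, t}
  {p, r, s, t}  = X∖{q}
  |family| = 9
Round 2: 3 new —
  {s}  = X∖{p, q, r, t}
  {q, s, t}  = {q} ∪ {s, t}
  {p, q, r, s}  = {p, q, r} ∪ {q, s}
  |family| = 12
Round 3 adds 2:
  {t}  = X∖{p, q, r, s}
  {p, r}  = X∖{q, s, t}
  |family| = 14
Round 4. New:
  {q, t}  = {q} ∪ {t}
  {p, r, s}  = {p, r} ∪ {s}
  |family| = 16
Round 5: no new sets; the family is a σ-algebra.

σ(𝒞) = { {}, {q}, {s}, {t}, {p, r}, {q, s}, {q, t}, {s, t}, {p, q, r}, {p, r, s}, {p, r, t}, {q, s, t}, {p, q, r, s}, {p, q, r, t}, {p, r, s, t}, X }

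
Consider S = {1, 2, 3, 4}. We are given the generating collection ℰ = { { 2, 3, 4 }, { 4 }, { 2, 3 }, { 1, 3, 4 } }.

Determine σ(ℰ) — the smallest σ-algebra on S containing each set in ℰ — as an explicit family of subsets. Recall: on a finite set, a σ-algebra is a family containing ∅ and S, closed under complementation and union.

Answer: σ(ℰ) = { {  }, { 1 }, { 2 }, { 3 }, { 4 }, { 1, 2 }, { 1, 3 }, { 1, 4 }, { 2, 3 }, { 2, 4 }, { 3, 4 }, { 1, 2, 3 }, { 1, 2, 4 }, { 1, 3, 4 }, { 2, 3, 4 }, S }

Derivation:
Start: ℰ ∪ {∅, S} = { {  }, { 4 }, { 2, 3 }, { 1, 3, 4 }, { 2, 3, 4 }, S }.
Step 1 adds 4:
  { 1 }  = complement { 2, 3, 4 }
  { 2 }  = complement { 1, 3, 4 }
  { 1, 4 }  = complement { 2, 3 }
  { 1, 2, 3 }  = complement { 4 }
  — 10 sets.
Step 2 (3 new):
  { 1, 2 }  = { 2 } ∪ { 1 }
  { 2, 4 }  = { 2 } ∪ { 4 }
  { 1, 2, 4 }  = { 2 } ∪ { 1, 4 }
  — 13 sets.
Step 3 adds 3:
  { 3 }  = complement { 1, 2, 4 }
  { 1, 3 }  = complement { 2, 4 }
  { 3, 4 }  = complement { 1, 2 }
  — 16 sets.
Step 4: already closed under ᶜ and ∪.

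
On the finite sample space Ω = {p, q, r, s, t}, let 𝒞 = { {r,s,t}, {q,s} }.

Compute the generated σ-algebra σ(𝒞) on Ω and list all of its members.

|σ(𝒞)| = 16.  σ(𝒞) = { {}, {p}, {q}, {s}, {p,q}, {p,s}, {q,s}, {r,t}, {p,q,s}, {p,r,t}, {q,r,t}, {r,s,t}, {p,q,r,t}, {p,r,s,t}, {q,r,s,t}, Ω }

Derivation:
Start: 𝒞 ∪ {∅, Ω} = { {}, {q,s}, {r,s,t}, Ω }.
Pass 1. New:
  {p,q}  = {r,s,t}ᶜ
  {p,r,t}  = {q,s}ᶜ
  {q,r,s,t}  = {r,s,t} ∪ {q,s}
  [7 total]
Pass 2 adds 4:
  {p}  = {q,r,s,t}ᶜ
  {p,q,s}  = {p,q} ∪ {q,s}
  {p,q,r,t}  = {p,q} ∪ {p,r,t}
  {p,r,s,t}  = {r,s,t} ∪ {p,r,t}
  [11 total]
Pass 3: +3 →
  {q}  = {p,r,s,t}ᶜ
  {s}  = {p,q,r,t}ᶜ
  {r,t}  = {p,q,s}ᶜ
  [14 total]
Pass 4 (2 new):
  {p,s}  = {s} ∪ {p}
  {q,r,t}  = {r,t} ∪ {q}
  [16 total]
Pass 5: stable.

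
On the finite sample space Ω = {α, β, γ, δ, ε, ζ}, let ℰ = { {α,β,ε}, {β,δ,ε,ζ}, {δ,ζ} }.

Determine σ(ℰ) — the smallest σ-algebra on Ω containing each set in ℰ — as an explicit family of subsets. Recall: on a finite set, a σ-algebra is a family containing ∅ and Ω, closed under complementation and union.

Take S₀ = ℰ ∪ {∅, Ω} = { {}, {δ,ζ}, {α,β,ε}, {β,δ,ε,ζ}, Ω }.
Iteration 1. New:
  {α,γ}  = complement {β,δ,ε,ζ}
  {γ,δ,ζ}  = complement {α,β,ε}
  {α,β,γ,ε}  = complement {δ,ζ}
  {α,β,δ,ε,ζ}  = {α,β,ε} ∪ {β,δ,ε,ζ}
  — 9 sets.
Iteration 2: +3 →
  {γ}  = complement {α,β,δ,ε,ζ}
  {α,γ,δ,ζ}  = {α,γ} ∪ {γ,δ,ζ}
  {β,γ,δ,ε,ζ}  = {β,δ,ε,ζ} ∪ {γ,δ,ζ}
  — 12 sets.
Iteration 3: +2 →
  {α}  = complement {β,γ,δ,ε,ζ}
  {β,ε}  = complement {α,γ,δ,ζ}
  — 14 sets.
Iteration 4. New:
  {α,δ,ζ}  = {δ,ζ} ∪ {α}
  {β,γ,ε}  = {γ} ∪ {β,ε}
  — 16 sets.
Iteration 5 adds nothing — fixpoint reached.

|σ(ℰ)| = 16.  σ(ℰ) = { {}, {α}, {γ}, {α,γ}, {β,ε}, {δ,ζ}, {α,β,ε}, {α,δ,ζ}, {β,γ,ε}, {γ,δ,ζ}, {α,β,γ,ε}, {α,γ,δ,ζ}, {β,δ,ε,ζ}, {α,β,δ,ε,ζ}, {β,γ,δ,ε,ζ}, Ω }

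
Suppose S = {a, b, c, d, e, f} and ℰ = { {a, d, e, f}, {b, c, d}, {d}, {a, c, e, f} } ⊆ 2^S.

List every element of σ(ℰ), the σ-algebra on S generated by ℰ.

Seed the family with ℰ together with ∅ and S: { {}, {d}, {b, c, d}, {a, c, e, f}, {a, d, e, f}, S }.
Step 1: 5 new —
  {b, c}  = S∖{a, d, e, f}
  {b, d}  = S∖{a, c, e, f}
  {a, e, f}  = S∖{b, c, d}
  {a, b, c, e, f}  = S∖{d}
  {a, c, d, e, f}  = {a, c, e, f} ∪ {d}
  — 11 sets.
Step 2: 2 new —
  {b}  = S∖{a, c, d, e, f}
  {a, b, d, e, f}  = {a, d, e, f} ∪ {b, d}
  — 13 sets.
Step 3: +2 →
  {c}  = S∖{a, b, d, e, f}
  {a, b, e, f}  = {a, e, f} ∪ {b}
  — 15 sets.
Step 4: +1 →
  {c, d}  = S∖{a, b, e, f}
  — 16 sets.
Step 5: stable.

Hence σ(ℰ) has 16 members: { {}, {b}, {c}, {d}, {b, c}, {b, d}, {c, d}, {a, e, f}, {b, c, d}, {a, b, e, f}, {a, c, e, f}, {a, d, e, f}, {a, b, c, e, f}, {a, b, d, e, f}, {a, c, d, e, f}, S }.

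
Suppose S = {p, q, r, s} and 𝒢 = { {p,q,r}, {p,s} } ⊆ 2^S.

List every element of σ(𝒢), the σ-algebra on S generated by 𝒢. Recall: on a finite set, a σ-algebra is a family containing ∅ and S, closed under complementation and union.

Initial family (4 sets): { ∅, {p,s}, {p,q,r}, S }.
Step 1: 2 new —
  {s}  = complement {p,q,r}
  {q,r}  = complement {p,s}
  — 6 sets.
Step 2: 1 new —
  {q,r,s}  = {q,r} ∪ {s}
  — 7 sets.
Step 3 adds 1:
  {p}  = complement {q,r,s}
  — 8 sets.
Step 4: no new sets; the family is a σ-algebra.

Therefore σ(𝒢) = { ∅, {p}, {s}, {p,s}, {q,r}, {p,q,r}, {q,r,s}, S } (|σ(𝒢)| = 8).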